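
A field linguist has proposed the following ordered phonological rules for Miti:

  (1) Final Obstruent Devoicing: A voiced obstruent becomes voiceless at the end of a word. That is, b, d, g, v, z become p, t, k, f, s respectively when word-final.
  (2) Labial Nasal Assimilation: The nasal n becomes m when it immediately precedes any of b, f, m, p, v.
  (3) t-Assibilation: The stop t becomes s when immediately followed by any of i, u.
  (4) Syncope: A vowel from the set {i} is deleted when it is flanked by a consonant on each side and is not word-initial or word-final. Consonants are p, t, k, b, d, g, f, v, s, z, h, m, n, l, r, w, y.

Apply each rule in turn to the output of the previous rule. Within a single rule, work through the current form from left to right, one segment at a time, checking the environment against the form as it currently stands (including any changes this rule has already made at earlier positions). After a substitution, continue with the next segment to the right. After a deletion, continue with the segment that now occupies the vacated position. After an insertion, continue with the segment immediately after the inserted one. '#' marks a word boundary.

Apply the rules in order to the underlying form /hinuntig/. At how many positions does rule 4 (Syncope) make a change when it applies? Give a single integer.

(1) Final Obstruent Devoicing: [hinuntig] → [hinuntik]
(2) Labial Nasal Assimilation: no change — [hinuntik]
(3) t-Assibilation: [hinuntik] → [hinunsik]
(4) Syncope: [hinunsik] → [hnunsk]
Rule 4 changed 2 position(s).

2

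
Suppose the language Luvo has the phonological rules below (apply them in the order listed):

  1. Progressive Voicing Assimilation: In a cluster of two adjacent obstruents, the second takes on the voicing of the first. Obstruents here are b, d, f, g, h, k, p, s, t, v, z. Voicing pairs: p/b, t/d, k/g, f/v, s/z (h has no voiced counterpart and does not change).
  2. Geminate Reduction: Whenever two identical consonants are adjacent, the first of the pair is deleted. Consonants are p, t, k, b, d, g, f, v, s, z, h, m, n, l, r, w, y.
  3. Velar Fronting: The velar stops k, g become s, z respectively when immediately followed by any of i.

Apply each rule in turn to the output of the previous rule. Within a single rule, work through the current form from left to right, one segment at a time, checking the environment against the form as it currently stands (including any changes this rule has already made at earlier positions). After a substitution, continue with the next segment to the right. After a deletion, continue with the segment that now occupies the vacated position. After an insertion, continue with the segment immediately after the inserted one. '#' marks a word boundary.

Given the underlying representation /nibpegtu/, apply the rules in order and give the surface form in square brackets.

1 Progressive Voicing Assimilation: [nibpegtu] → [nibbegdu]
2 Geminate Reduction: [nibbegdu] → [nibegdu]
3 Velar Fronting: no change — [nibegdu]

[nibegdu]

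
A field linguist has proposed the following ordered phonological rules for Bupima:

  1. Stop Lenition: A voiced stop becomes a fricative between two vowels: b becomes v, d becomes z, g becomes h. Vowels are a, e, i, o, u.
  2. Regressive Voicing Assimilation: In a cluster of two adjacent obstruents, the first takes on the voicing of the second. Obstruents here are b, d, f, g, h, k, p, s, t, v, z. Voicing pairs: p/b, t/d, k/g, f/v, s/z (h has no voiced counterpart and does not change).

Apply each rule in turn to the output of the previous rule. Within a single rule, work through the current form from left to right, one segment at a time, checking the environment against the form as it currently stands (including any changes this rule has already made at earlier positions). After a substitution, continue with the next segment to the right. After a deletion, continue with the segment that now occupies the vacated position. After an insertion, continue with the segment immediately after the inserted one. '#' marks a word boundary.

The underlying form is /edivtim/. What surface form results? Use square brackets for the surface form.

1 Stop Lenition: [edivtim] → [ezivtim]
2 Regressive Voicing Assimilation: [ezivtim] → [eziftim]

[eziftim]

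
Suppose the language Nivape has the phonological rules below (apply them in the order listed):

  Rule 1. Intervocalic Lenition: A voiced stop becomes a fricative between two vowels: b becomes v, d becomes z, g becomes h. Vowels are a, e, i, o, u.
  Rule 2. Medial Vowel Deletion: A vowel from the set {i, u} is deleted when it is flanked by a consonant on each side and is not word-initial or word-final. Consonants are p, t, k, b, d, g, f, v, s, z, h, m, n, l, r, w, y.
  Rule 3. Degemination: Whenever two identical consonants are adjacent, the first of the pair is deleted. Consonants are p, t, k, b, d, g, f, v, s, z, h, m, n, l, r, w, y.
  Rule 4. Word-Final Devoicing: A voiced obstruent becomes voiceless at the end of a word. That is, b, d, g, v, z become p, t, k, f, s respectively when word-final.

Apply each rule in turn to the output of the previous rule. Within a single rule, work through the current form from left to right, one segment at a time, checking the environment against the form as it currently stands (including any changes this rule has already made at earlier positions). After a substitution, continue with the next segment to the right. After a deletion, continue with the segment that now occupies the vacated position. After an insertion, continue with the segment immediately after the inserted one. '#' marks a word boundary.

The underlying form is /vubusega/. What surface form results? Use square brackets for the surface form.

Rule 1 Intervocalic Lenition: [vubusega] → [vuvuseha]
Rule 2 Medial Vowel Deletion: [vuvuseha] → [vvseha]
Rule 3 Degemination: [vvseha] → [vseha]
Rule 4 Word-Final Devoicing: no change — [vseha]

[vseha]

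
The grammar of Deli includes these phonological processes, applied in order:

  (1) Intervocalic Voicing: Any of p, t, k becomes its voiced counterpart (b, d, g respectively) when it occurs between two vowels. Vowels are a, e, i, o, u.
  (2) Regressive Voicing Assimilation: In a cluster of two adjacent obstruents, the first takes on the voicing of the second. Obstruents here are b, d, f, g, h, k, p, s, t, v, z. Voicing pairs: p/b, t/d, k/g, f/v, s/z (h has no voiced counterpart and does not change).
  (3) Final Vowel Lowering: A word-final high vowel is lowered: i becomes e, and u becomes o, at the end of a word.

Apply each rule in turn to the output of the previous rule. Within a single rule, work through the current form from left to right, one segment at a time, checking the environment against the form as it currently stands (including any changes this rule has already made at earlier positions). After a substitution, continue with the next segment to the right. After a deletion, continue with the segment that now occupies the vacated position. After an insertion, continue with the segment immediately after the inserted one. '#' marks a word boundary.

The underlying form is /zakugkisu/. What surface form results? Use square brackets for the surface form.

(1) Intervocalic Voicing: [zakugkisu] → [zagugkisu]
(2) Regressive Voicing Assimilation: [zagugkisu] → [zagukkisu]
(3) Final Vowel Lowering: [zagukkisu] → [zagukkiso]

[zagukkiso]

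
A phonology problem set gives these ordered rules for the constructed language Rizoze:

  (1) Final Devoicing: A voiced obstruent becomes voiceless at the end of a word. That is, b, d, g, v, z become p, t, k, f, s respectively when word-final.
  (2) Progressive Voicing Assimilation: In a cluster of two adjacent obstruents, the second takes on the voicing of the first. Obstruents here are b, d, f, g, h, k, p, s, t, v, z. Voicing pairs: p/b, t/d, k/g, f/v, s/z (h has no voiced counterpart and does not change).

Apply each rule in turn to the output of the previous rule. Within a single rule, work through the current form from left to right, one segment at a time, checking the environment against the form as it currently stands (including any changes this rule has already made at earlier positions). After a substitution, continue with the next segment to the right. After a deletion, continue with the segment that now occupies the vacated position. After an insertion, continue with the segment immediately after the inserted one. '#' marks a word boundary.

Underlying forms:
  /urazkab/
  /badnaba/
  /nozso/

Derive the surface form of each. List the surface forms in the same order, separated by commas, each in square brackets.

[urazgap], [badnaba], [nozzo]

/urazkab/:
  (1) Final Devoicing: [urazkab] → [urazkap]
  (2) Progressive Voicing Assimilation: [urazkap] → [urazgap]
/badnaba/:
  (1) Final Devoicing: no change — [badnaba]
  (2) Progressive Voicing Assimilation: no change — [badnaba]
/nozso/:
  (1) Final Devoicing: no change — [nozso]
  (2) Progressive Voicing Assimilation: [nozso] → [nozzo]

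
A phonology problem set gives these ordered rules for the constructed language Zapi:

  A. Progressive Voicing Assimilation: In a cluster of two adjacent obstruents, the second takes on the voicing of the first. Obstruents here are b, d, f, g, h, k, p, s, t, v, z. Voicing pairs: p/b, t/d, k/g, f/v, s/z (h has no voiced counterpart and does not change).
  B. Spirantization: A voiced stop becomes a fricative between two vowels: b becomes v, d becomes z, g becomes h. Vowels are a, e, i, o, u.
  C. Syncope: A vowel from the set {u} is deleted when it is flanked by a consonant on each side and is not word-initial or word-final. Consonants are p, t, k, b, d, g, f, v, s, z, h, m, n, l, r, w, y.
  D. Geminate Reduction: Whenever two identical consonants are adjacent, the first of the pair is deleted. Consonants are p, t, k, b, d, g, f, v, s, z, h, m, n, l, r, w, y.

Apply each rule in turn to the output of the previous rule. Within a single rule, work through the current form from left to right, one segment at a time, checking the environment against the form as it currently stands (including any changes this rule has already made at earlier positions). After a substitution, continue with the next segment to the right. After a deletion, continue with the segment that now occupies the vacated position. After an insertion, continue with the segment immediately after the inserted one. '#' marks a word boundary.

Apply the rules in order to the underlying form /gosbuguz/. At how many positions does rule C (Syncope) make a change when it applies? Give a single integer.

2

A Progressive Voicing Assimilation: [gosbuguz] → [gospuguz]
B Spirantization: [gospuguz] → [gospuhuz]
C Syncope: [gospuhuz] → [gosphz]
D Geminate Reduction: no change — [gosphz]
Rule C changed 2 position(s).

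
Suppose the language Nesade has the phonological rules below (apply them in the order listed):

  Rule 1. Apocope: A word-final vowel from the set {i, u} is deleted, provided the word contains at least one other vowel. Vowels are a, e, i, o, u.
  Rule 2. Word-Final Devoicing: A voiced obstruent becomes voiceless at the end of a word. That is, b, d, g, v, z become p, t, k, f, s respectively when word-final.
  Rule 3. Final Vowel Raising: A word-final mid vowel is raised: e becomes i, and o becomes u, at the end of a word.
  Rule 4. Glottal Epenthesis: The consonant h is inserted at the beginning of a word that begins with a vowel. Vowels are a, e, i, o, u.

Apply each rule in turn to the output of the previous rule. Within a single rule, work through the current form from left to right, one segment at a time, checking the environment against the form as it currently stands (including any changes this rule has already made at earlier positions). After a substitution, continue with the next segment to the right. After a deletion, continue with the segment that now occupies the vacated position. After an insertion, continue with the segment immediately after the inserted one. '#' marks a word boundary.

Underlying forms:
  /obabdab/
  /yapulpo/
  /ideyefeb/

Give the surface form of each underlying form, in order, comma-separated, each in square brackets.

[hobabdap], [yapulpu], [hideyefep]

/obabdab/:
  Rule 1 Apocope: no change — [obabdab]
  Rule 2 Word-Final Devoicing: [obabdab] → [obabdap]
  Rule 3 Final Vowel Raising: no change — [obabdap]
  Rule 4 Glottal Epenthesis: [obabdap] → [hobabdap]
/yapulpo/:
  Rule 1 Apocope: no change — [yapulpo]
  Rule 2 Word-Final Devoicing: no change — [yapulpo]
  Rule 3 Final Vowel Raising: [yapulpo] → [yapulpu]
  Rule 4 Glottal Epenthesis: no change — [yapulpu]
/ideyefeb/:
  Rule 1 Apocope: no change — [ideyefeb]
  Rule 2 Word-Final Devoicing: [ideyefeb] → [ideyefep]
  Rule 3 Final Vowel Raising: no change — [ideyefep]
  Rule 4 Glottal Epenthesis: [ideyefep] → [hideyefep]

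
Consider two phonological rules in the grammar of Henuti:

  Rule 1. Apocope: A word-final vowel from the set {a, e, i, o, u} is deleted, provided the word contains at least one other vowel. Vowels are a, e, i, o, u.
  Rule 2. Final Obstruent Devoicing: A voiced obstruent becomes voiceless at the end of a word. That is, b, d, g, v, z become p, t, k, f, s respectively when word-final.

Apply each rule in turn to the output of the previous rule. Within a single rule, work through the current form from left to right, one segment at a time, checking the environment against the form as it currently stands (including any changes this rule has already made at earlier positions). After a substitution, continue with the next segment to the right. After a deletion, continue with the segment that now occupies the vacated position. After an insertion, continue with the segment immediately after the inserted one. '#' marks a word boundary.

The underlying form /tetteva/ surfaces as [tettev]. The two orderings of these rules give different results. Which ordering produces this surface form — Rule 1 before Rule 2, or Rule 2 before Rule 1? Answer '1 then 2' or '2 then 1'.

2 then 1

Order 1 then 2:
  1 Apocope: [tetteva] → [tettev]
  2 Final Obstruent Devoicing: [tettev] → [tettef]
  result: [tettef]
Order 2 then 1:
  2 Final Obstruent Devoicing: no change — [tetteva]
  1 Apocope: [tetteva] → [tettev]
  result: [tettev]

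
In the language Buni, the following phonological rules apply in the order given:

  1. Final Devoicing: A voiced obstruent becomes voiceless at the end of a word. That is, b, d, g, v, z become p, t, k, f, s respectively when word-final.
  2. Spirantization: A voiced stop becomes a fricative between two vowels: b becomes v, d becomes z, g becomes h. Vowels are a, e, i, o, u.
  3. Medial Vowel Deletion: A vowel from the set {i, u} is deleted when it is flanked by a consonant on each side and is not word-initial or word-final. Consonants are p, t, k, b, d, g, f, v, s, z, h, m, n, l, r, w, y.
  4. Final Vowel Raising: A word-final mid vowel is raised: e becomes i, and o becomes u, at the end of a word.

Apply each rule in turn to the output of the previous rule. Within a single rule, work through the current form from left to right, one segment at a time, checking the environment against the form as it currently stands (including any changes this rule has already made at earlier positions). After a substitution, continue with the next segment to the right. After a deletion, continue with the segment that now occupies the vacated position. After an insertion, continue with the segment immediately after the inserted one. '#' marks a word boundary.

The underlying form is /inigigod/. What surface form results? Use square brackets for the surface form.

1 Final Devoicing: [inigigod] → [inigigot]
2 Spirantization: [inigigot] → [inihihot]
3 Medial Vowel Deletion: [inihihot] → [inhhot]
4 Final Vowel Raising: no change — [inhhot]

[inhhot]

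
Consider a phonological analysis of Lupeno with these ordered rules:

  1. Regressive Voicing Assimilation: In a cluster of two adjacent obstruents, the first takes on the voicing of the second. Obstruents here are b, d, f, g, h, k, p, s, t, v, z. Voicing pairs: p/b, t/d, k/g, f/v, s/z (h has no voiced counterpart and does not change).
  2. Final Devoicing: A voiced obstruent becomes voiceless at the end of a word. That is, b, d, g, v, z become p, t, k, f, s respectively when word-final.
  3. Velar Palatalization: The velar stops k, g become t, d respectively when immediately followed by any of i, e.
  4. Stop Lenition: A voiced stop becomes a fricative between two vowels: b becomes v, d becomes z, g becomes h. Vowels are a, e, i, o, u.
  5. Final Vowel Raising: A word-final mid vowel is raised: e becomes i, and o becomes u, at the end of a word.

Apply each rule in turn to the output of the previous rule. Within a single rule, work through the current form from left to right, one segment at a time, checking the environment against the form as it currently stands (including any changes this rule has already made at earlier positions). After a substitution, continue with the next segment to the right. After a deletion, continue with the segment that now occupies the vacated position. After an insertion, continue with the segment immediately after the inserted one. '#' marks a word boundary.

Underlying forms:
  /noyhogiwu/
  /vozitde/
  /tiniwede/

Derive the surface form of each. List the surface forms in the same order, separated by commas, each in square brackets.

[noyhoziwu], [voziddi], [tiniwezi]

/noyhogiwu/:
  1 Regressive Voicing Assimilation: no change — [noyhogiwu]
  2 Final Devoicing: no change — [noyhogiwu]
  3 Velar Palatalization: [noyhogiwu] → [noyhodiwu]
  4 Stop Lenition: [noyhodiwu] → [noyhoziwu]
  5 Final Vowel Raising: no change — [noyhoziwu]
/vozitde/:
  1 Regressive Voicing Assimilation: [vozitde] → [vozidde]
  2 Final Devoicing: no change — [vozidde]
  3 Velar Palatalization: no change — [vozidde]
  4 Stop Lenition: no change — [vozidde]
  5 Final Vowel Raising: [vozidde] → [voziddi]
/tiniwede/:
  1 Regressive Voicing Assimilation: no change — [tiniwede]
  2 Final Devoicing: no change — [tiniwede]
  3 Velar Palatalization: no change — [tiniwede]
  4 Stop Lenition: [tiniwede] → [tiniweze]
  5 Final Vowel Raising: [tiniweze] → [tiniwezi]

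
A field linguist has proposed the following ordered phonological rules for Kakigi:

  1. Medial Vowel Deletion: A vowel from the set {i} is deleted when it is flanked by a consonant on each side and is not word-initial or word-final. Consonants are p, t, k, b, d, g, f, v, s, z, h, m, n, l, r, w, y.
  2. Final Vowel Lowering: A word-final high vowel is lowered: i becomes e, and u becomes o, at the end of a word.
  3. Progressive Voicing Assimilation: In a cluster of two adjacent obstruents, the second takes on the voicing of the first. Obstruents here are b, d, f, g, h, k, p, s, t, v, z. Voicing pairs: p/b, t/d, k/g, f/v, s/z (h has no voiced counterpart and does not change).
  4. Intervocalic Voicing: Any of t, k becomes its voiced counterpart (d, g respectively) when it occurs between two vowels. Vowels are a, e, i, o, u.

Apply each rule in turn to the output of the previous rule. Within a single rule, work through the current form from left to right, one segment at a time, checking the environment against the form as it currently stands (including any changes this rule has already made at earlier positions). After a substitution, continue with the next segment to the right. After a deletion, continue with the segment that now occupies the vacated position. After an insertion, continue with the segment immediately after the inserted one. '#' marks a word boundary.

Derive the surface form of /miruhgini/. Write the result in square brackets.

1 Medial Vowel Deletion: [miruhgini] → [mruhgni]
2 Final Vowel Lowering: [mruhgni] → [mruhgne]
3 Progressive Voicing Assimilation: [mruhgne] → [mruhkne]
4 Intervocalic Voicing: no change — [mruhkne]

[mruhkne]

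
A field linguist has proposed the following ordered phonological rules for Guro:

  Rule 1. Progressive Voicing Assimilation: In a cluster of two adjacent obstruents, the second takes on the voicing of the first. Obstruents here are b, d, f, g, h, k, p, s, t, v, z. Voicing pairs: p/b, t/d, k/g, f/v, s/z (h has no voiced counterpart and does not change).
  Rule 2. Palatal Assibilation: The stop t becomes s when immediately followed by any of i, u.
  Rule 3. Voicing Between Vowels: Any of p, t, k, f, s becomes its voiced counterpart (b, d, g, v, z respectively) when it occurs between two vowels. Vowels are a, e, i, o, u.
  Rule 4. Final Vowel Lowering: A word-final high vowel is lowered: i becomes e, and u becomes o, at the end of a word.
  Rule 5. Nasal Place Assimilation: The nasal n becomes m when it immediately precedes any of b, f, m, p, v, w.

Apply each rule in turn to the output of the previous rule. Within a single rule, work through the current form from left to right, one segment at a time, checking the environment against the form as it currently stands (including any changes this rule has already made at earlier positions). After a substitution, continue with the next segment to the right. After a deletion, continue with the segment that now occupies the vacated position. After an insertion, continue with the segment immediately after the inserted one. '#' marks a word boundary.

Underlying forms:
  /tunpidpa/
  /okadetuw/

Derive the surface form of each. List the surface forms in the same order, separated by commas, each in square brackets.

/tunpidpa/:
  Rule 1 Progressive Voicing Assimilation: [tunpidpa] → [tunpidba]
  Rule 2 Palatal Assibilation: [tunpidba] → [sunpidba]
  Rule 3 Voicing Between Vowels: no change — [sunpidba]
  Rule 4 Final Vowel Lowering: no change — [sunpidba]
  Rule 5 Nasal Place Assimilation: [sunpidba] → [sumpidba]
/okadetuw/:
  Rule 1 Progressive Voicing Assimilation: no change — [okadetuw]
  Rule 2 Palatal Assibilation: [okadetuw] → [okadesuw]
  Rule 3 Voicing Between Vowels: [okadesuw] → [ogadezuw]
  Rule 4 Final Vowel Lowering: no change — [ogadezuw]
  Rule 5 Nasal Place Assimilation: no change — [ogadezuw]

[sumpidba], [ogadezuw]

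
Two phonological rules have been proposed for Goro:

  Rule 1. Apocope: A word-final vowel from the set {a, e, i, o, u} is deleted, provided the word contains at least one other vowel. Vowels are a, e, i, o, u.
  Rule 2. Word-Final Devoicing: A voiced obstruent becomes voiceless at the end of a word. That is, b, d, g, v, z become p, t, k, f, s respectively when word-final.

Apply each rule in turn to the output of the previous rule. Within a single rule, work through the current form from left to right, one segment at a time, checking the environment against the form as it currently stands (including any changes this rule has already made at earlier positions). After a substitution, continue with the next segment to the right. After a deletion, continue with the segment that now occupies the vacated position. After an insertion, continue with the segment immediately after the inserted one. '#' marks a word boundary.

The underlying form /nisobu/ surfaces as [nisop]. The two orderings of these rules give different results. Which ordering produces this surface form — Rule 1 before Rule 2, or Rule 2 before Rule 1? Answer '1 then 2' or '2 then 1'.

Order 1 then 2:
  1 Apocope: [nisobu] → [nisob]
  2 Word-Final Devoicing: [nisob] → [nisop]
  result: [nisop]
Order 2 then 1:
  2 Word-Final Devoicing: no change — [nisobu]
  1 Apocope: [nisobu] → [nisob]
  result: [nisob]

1 then 2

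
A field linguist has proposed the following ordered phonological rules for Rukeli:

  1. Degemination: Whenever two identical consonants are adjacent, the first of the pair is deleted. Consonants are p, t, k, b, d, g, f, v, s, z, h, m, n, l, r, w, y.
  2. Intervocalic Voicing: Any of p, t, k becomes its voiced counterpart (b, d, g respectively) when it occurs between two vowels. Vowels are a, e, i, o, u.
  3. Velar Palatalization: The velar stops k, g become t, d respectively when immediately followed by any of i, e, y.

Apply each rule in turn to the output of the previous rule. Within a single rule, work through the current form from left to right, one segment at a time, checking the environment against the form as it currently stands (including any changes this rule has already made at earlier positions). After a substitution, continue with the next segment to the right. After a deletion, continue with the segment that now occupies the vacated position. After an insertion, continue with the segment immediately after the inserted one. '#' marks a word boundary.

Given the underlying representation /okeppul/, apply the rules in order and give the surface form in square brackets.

[odebul]

1 Degemination: [okeppul] → [okepul]
2 Intervocalic Voicing: [okepul] → [ogebul]
3 Velar Palatalization: [ogebul] → [odebul]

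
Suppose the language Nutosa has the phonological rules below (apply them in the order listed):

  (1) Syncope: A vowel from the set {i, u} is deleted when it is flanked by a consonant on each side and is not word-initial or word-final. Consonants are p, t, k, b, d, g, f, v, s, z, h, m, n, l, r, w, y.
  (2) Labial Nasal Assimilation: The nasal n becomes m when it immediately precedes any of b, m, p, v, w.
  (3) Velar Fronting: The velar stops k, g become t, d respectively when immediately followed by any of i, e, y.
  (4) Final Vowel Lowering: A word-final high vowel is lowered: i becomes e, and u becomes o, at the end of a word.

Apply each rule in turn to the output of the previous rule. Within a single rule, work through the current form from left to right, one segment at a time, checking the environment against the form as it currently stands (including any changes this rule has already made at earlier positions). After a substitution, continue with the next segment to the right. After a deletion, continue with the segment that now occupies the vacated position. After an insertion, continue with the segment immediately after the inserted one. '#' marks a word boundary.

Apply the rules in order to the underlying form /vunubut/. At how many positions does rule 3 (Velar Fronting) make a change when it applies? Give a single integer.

(1) Syncope: [vunubut] → [vnbt]
(2) Labial Nasal Assimilation: [vnbt] → [vmbt]
(3) Velar Fronting: no change — [vmbt]
(4) Final Vowel Lowering: no change — [vmbt]
Rule 3 changed 0 position(s).

0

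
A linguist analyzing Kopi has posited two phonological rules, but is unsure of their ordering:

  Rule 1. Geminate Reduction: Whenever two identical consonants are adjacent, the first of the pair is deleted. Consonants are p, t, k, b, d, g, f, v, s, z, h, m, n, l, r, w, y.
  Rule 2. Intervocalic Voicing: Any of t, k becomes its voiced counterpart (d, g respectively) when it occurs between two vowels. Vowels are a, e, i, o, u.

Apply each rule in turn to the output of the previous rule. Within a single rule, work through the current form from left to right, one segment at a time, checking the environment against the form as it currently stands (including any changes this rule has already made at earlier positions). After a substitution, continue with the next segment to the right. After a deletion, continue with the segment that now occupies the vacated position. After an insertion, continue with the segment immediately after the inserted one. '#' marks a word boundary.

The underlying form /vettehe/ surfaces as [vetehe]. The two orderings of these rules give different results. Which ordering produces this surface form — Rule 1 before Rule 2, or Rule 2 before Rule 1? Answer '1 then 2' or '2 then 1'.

2 then 1

Order 1 then 2:
  1 Geminate Reduction: [vettehe] → [vetehe]
  2 Intervocalic Voicing: [vetehe] → [vedehe]
  result: [vedehe]
Order 2 then 1:
  2 Intervocalic Voicing: no change — [vettehe]
  1 Geminate Reduction: [vettehe] → [vetehe]
  result: [vetehe]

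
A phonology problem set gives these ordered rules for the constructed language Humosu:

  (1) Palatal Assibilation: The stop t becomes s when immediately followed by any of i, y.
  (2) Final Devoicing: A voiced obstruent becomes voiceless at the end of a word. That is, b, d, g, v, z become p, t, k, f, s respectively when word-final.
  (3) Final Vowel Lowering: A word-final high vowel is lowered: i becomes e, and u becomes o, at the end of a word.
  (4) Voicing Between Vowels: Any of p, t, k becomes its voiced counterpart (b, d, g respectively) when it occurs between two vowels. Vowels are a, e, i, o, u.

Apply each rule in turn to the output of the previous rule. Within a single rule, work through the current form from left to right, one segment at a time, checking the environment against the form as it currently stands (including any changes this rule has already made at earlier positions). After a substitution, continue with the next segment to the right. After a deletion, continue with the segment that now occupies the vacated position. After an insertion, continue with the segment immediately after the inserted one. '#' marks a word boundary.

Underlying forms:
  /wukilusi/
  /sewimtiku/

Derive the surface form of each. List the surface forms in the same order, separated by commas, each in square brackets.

[wugiluse], [sewimsigo]

/wukilusi/:
  (1) Palatal Assibilation: no change — [wukilusi]
  (2) Final Devoicing: no change — [wukilusi]
  (3) Final Vowel Lowering: [wukilusi] → [wukiluse]
  (4) Voicing Between Vowels: [wukiluse] → [wugiluse]
/sewimtiku/:
  (1) Palatal Assibilation: [sewimtiku] → [sewimsiku]
  (2) Final Devoicing: no change — [sewimsiku]
  (3) Final Vowel Lowering: [sewimsiku] → [sewimsiko]
  (4) Voicing Between Vowels: [sewimsiko] → [sewimsigo]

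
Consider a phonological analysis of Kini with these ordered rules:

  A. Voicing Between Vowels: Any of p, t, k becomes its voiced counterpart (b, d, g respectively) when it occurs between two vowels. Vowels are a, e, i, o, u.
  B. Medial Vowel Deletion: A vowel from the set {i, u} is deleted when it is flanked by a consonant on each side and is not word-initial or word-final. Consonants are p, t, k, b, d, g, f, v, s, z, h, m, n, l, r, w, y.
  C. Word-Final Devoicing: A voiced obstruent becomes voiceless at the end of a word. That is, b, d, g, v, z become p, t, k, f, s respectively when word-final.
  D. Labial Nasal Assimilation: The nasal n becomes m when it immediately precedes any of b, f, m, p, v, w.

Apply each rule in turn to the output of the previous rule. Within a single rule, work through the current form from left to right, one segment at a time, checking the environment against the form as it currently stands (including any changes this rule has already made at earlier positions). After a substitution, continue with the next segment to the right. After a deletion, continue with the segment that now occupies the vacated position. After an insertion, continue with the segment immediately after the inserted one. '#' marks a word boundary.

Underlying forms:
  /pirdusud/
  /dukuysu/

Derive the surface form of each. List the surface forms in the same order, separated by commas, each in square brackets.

/pirdusud/:
  A Voicing Between Vowels: no change — [pirdusud]
  B Medial Vowel Deletion: [pirdusud] → [prdsd]
  C Word-Final Devoicing: [prdsd] → [prdst]
  D Labial Nasal Assimilation: no change — [prdst]
/dukuysu/:
  A Voicing Between Vowels: [dukuysu] → [duguysu]
  B Medial Vowel Deletion: [duguysu] → [dgysu]
  C Word-Final Devoicing: no change — [dgysu]
  D Labial Nasal Assimilation: no change — [dgysu]

[prdst], [dgysu]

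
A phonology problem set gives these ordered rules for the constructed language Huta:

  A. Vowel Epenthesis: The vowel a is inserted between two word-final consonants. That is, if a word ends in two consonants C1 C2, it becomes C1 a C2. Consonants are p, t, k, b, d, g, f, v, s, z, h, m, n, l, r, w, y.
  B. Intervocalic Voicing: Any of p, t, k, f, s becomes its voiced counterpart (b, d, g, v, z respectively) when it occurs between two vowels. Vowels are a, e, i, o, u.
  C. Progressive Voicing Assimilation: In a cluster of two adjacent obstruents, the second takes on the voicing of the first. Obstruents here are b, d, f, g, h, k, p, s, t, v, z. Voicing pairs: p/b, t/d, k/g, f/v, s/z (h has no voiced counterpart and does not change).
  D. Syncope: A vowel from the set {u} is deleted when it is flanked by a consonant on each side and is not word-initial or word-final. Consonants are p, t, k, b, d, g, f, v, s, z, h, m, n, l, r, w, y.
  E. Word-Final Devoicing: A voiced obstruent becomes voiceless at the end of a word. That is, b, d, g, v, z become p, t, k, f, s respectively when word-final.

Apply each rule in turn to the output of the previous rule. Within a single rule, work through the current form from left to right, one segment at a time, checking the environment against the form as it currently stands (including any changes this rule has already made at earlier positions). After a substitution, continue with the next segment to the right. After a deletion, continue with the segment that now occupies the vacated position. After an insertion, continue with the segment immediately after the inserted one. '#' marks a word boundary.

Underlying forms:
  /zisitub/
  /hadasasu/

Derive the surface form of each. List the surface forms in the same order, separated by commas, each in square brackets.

[zizidp], [hadazazu]

/zisitub/:
  A Vowel Epenthesis: no change — [zisitub]
  B Intervocalic Voicing: [zisitub] → [zizidub]
  C Progressive Voicing Assimilation: no change — [zizidub]
  D Syncope: [zizidub] → [zizidb]
  E Word-Final Devoicing: [zizidb] → [zizidp]
/hadasasu/:
  A Vowel Epenthesis: no change — [hadasasu]
  B Intervocalic Voicing: [hadasasu] → [hadazazu]
  C Progressive Voicing Assimilation: no change — [hadazazu]
  D Syncope: no change — [hadazazu]
  E Word-Final Devoicing: no change — [hadazazu]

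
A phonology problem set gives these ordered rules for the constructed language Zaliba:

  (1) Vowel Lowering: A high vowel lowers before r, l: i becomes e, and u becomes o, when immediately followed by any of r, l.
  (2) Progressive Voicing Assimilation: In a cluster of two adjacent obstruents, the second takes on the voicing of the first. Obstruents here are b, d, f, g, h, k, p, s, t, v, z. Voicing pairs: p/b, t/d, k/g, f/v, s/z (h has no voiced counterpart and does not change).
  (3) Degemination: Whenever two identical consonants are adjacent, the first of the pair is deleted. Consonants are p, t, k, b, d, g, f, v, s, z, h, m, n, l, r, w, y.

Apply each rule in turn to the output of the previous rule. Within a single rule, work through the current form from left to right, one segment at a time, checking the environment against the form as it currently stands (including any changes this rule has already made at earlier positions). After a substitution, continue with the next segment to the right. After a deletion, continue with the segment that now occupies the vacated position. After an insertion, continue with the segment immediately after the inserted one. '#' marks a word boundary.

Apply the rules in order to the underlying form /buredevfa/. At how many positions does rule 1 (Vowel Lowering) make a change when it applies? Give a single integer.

(1) Vowel Lowering: [buredevfa] → [boredevfa]
(2) Progressive Voicing Assimilation: [boredevfa] → [boredevva]
(3) Degemination: [boredevva] → [boredeva]
Rule 1 changed 1 position(s).

1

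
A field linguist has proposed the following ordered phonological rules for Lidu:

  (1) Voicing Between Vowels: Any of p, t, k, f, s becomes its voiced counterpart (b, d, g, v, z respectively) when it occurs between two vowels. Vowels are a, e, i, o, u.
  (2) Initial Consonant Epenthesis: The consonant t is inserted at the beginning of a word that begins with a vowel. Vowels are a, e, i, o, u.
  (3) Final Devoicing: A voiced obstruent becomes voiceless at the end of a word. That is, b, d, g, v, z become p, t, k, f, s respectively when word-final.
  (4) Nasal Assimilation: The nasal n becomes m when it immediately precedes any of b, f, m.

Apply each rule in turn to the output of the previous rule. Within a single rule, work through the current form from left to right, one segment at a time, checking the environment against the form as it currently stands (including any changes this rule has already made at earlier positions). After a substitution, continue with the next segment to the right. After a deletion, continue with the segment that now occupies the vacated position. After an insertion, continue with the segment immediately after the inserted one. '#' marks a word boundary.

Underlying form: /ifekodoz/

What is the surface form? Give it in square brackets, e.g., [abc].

(1) Voicing Between Vowels: [ifekodoz] → [ivegodoz]
(2) Initial Consonant Epenthesis: [ivegodoz] → [tivegodoz]
(3) Final Devoicing: [tivegodoz] → [tivegodos]
(4) Nasal Assimilation: no change — [tivegodos]

[tivegodos]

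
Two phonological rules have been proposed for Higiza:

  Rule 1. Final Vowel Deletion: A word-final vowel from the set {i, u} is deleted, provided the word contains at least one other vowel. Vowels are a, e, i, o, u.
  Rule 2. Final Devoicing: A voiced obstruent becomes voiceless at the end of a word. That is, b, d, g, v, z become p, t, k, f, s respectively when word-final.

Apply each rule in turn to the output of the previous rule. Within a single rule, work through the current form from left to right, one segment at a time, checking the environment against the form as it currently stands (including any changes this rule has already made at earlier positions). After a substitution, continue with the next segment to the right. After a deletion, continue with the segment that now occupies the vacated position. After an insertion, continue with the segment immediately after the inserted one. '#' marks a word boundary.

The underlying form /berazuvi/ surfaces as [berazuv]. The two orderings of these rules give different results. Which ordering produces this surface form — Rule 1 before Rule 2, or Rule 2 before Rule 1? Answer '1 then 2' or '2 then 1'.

Order 1 then 2:
  1 Final Vowel Deletion: [berazuvi] → [berazuv]
  2 Final Devoicing: [berazuv] → [berazuf]
  result: [berazuf]
Order 2 then 1:
  2 Final Devoicing: no change — [berazuvi]
  1 Final Vowel Deletion: [berazuvi] → [berazuv]
  result: [berazuv]

2 then 1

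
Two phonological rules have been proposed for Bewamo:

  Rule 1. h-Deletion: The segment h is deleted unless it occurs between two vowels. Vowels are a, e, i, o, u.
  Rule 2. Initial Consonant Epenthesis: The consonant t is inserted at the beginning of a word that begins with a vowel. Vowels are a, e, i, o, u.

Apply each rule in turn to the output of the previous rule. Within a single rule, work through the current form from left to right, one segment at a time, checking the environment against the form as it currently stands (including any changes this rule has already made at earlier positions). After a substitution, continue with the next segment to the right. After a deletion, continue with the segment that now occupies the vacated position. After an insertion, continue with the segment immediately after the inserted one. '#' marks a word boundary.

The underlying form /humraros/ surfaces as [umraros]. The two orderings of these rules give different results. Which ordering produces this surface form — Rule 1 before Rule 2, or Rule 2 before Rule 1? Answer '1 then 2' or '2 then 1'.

2 then 1

Order 1 then 2:
  1 h-Deletion: [humraros] → [umraros]
  2 Initial Consonant Epenthesis: [umraros] → [tumraros]
  result: [tumraros]
Order 2 then 1:
  2 Initial Consonant Epenthesis: no change — [humraros]
  1 h-Deletion: [humraros] → [umraros]
  result: [umraros]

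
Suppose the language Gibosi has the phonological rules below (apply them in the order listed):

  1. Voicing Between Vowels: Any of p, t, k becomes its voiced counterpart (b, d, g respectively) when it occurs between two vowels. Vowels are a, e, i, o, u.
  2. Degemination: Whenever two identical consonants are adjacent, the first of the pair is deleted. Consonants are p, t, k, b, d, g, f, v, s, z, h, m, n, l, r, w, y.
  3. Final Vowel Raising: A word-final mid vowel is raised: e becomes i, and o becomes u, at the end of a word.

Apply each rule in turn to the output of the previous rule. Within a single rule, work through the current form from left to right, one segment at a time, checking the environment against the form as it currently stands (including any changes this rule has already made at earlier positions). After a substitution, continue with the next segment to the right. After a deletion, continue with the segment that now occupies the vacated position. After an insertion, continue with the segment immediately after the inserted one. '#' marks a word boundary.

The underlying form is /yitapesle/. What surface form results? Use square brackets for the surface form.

[yidabesli]

1 Voicing Between Vowels: [yitapesle] → [yidabesle]
2 Degemination: no change — [yidabesle]
3 Final Vowel Raising: [yidabesle] → [yidabesli]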